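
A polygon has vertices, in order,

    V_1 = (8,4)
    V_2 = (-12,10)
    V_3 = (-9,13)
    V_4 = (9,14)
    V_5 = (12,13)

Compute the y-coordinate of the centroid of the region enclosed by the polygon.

359/36

Apply the surveyor's formula. First the cross-terms c_i = x_i·y_{i+1} − x_{i+1}·y_i:
  128, -66, -243, -51, -56  ⇒  2A = -288, A = -144.
Then Σ (y_i + y_{i+1})·c_i = -8616, so ȳ = -8616 / (6·(-144)) = 359/36.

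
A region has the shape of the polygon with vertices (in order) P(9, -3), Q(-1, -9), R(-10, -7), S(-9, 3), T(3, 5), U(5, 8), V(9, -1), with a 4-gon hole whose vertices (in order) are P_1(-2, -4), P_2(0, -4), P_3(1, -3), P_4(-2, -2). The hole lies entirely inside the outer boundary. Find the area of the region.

Outer boundary:
Apply the shoelace formula: 2A = Σ (x_i·y_{i+1} − x_{i+1}·y_i), indices taken mod 7.
P→Q: (9)(-9) − (-1)(-3) = -84
Q→R: (-1)(-7) − (-10)(-9) = -83
R→S: (-10)(3) − (-9)(-7) = -93
S→T: (-9)(5) − (3)(3) = -54
T→U: (3)(8) − (5)(5) = -1
U→V: (5)(-1) − (9)(8) = -77
V→P: (9)(-3) − (9)(-1) = -18
Σ = -410
Area = |Σ|/2 = 205.
Hole:
Cross-terms: 8, 4, -8, 4  ⇒  Σ = 8
Area = |Σ|/2 = 4.
Net area = 205 − 4 = 201.

201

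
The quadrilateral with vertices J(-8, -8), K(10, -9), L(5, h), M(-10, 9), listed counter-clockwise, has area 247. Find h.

5

The doubled signed area Σ (x_i y_{i+1} − x_{i+1} y_i) is linear in h.
With h=0 it equals 394; the coefficient of h is 20 (from the two edges through L).
So 20·h + 394 = 2·247 = 494 ⇒ h = 5.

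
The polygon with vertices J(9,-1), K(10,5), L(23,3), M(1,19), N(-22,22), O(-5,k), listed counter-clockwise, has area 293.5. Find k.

12

Write out the shoelace sum; only the two edges meeting at O involve k:
2·Area = [((-22)·k − (-5)·22) + ((-5)·(-1) − 9·k)] + 844
       = -31·k + 959 = 587
⇒ k = 12.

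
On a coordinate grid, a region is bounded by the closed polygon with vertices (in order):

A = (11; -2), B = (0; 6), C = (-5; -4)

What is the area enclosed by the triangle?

A→B: (11)(6) − (0)(-2) = 66
B→C: (0)(-4) − (-5)(6) = 30
C→A: (-5)(-2) − (11)(-4) = 54
Σ = 150
Area = |Σ|/2 = 75.

75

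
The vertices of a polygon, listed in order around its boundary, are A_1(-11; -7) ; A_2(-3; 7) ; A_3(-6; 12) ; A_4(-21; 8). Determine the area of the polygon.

173.5

Σ = (-98) + (6) + (204) + (235) = 347
Area = |Σ|/2 = 173.5.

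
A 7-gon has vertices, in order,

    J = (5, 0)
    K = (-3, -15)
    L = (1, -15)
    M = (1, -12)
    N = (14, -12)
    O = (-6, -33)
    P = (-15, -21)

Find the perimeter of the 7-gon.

110

|JK| = √((-8)² + (-15)²) = √289 = 17
|KL| = √((4)² + (0)²) = √16 = 4
|LM| = √((0)² + (3)²) = √9 = 3
|MN| = √((13)² + (0)²) = √169 = 13
|NO| = √((-20)² + (-21)²) = √841 = 29
|OP| = √((-9)² + (12)²) = √225 = 15
|PJ| = √((20)² + (21)²) = √841 = 29
Perimeter = 17 + 4 + 3 + 13 + 29 + 15 + 29 = 110.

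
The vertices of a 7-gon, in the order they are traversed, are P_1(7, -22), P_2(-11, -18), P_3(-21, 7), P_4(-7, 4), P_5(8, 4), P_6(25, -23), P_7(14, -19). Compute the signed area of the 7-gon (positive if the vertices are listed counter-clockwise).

-765

Cross-terms: -368, -455, -35, -60, -284, -153, -175  ⇒  Σ = -1530
Signed area = Σ/2 = -765 (negative ⇒ clockwise traversal).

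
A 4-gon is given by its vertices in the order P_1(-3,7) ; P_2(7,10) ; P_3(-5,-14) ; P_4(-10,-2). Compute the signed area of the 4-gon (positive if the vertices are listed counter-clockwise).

Cross-terms: -79, -48, -130, -76  ⇒  Σ = -333
Signed area = Σ/2 = -166.5 (negative ⇒ clockwise traversal).

-166.5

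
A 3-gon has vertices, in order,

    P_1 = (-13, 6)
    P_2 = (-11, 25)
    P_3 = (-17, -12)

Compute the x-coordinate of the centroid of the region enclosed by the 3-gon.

-41/3

Apply the shoelace formula. First the cross-terms c_i = x_i·y_{i+1} − x_{i+1}·y_i:
  -259, 557, -258  ⇒  2A = 40, A = 20.
Then Σ (x_i + x_{i+1})·c_i = -1640, so x̄ = -1640 / (6·20) = -41/3.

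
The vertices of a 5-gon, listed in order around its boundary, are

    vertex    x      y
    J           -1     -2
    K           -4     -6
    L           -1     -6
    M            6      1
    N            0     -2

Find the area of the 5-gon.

18.5

Apply the shoelace formula: 2A = Σ (x_i·y_{i+1} − x_{i+1}·y_i), indices taken mod 5.
Σ = (-2) + (18) + (35) + (-12) + (-2) = 37
Area = |Σ|/2 = 18.5.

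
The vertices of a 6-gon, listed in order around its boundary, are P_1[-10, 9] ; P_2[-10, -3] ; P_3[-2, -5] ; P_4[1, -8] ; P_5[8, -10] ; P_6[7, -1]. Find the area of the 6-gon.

Apply the surveyor's formula: 2A = Σ (x_i·y_{i+1} − x_{i+1}·y_i), indices taken mod 6.
Cross-terms: 120, 44, 21, 54, 62, 53  ⇒  Σ = 354
Area = |Σ|/2 = 177.

177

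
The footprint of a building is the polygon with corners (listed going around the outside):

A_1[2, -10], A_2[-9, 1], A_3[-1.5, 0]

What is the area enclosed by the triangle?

35.75

A_1→A_2: (2)(1) − (-9)(-10) = -88
A_2→A_3: (-9)(0) − (-1.5)(1) = 1.5
A_3→A_1: (-1.5)(-10) − (2)(0) = 15
Σ = -71.5
Area = |Σ|/2 = 35.75.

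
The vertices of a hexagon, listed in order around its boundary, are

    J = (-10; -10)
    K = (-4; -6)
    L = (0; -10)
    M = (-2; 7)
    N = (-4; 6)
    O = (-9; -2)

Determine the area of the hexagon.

94

J→K: (-10)(-6) − (-4)(-10) = 20
K→L: (-4)(-10) − (0)(-6) = 40
L→M: (0)(7) − (-2)(-10) = -20
M→N: (-2)(6) − (-4)(7) = 16
N→O: (-4)(-2) − (-9)(6) = 62
O→J: (-9)(-10) − (-10)(-2) = 70
Σ = 188
Area = |Σ|/2 = 94.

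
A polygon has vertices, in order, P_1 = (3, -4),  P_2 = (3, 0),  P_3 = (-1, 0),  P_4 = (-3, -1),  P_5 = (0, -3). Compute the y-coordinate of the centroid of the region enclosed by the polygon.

Apply Gauss's area formula. First the cross-terms c_i = x_i·y_{i+1} − x_{i+1}·y_i:
  12, 0, 1, 9, 9  ⇒  2A = 31, A = 15.5.
Then Σ (y_i + y_{i+1})·c_i = -148, so ȳ = -148 / (6·15.5) = -148/93.

-148/93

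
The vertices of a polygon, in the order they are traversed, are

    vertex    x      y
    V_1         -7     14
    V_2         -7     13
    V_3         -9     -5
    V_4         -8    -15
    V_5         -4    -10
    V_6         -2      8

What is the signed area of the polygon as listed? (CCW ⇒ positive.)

Σ = (7) + (152) + (95) + (20) + (-52) + (28) = 250
Signed area = Σ/2 = 125 (positive ⇒ counter-clockwise traversal).

125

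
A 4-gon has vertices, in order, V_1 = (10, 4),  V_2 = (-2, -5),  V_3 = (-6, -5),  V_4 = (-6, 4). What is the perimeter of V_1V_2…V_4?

44

|V_1V_2| = √((-12)² + (-9)²) = √225 = 15
|V_2V_3| = √((-4)² + (0)²) = √16 = 4
|V_3V_4| = √((0)² + (9)²) = √81 = 9
|V_4V_1| = √((16)² + (0)²) = √256 = 16
Perimeter = 15 + 4 + 9 + 16 = 44.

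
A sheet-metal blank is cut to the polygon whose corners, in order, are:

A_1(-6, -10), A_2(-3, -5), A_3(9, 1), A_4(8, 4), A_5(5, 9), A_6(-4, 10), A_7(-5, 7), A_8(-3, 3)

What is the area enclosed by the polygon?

142

A_1→A_2: (-6)(-5) − (-3)(-10) = 0
A_2→A_3: (-3)(1) − (9)(-5) = 42
A_3→A_4: (9)(4) − (8)(1) = 28
A_4→A_5: (8)(9) − (5)(4) = 52
A_5→A_6: (5)(10) − (-4)(9) = 86
A_6→A_7: (-4)(7) − (-5)(10) = 22
A_7→A_8: (-5)(3) − (-3)(7) = 6
A_8→A_1: (-3)(-10) − (-6)(3) = 48
Σ = 284
Area = |Σ|/2 = 142.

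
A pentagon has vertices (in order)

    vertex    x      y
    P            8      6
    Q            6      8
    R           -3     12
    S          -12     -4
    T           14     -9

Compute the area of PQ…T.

300

Apply the surveyor's formula: 2A = Σ (x_i·y_{i+1} − x_{i+1}·y_i), indices taken mod 5.
Cross-terms: 28, 96, 156, 164, 156  ⇒  Σ = 600
Area = |Σ|/2 = 300.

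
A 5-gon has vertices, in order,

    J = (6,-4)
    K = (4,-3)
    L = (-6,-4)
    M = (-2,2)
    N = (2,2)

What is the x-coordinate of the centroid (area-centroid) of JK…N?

Apply the shoelace formula. First the cross-terms c_i = x_i·y_{i+1} − x_{i+1}·y_i:
  -2, -34, -20, -8, -20  ⇒  2A = -84, A = -42.
Then Σ (x_i + x_{i+1})·c_i = 48, so x̄ = 48 / (6·(-42)) = -4/21.

-4/21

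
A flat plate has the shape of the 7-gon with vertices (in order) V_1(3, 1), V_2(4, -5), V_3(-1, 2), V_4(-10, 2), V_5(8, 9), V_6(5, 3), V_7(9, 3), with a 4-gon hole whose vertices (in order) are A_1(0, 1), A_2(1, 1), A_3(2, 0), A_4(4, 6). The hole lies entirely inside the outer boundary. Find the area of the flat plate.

Outer boundary:
Apply the shoelace (surveyor's) formula: 2A = Σ (x_i·y_{i+1} − x_{i+1}·y_i), indices taken mod 7.
V_1→V_2: (3)(-5) − (4)(1) = -19
V_2→V_3: (4)(2) − (-1)(-5) = 3
V_3→V_4: (-1)(2) − (-10)(2) = 18
V_4→V_5: (-10)(9) − (8)(2) = -106
V_5→V_6: (8)(3) − (5)(9) = -21
V_6→V_7: (5)(3) − (9)(3) = -12
V_7→V_1: (9)(1) − (3)(3) = 0
Σ = -137
Area = |Σ|/2 = 68.5.
Hole:
Σ = (-1) + (-2) + (12) + (4) = 13
Area = |Σ|/2 = 6.5.
Net area = 68.5 − 6.5 = 62.

62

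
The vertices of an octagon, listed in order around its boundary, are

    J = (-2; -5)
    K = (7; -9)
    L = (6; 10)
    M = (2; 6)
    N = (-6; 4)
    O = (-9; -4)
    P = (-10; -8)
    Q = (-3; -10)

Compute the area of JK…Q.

200

Apply the surveyor's formula: 2A = Σ (x_i·y_{i+1} − x_{i+1}·y_i), indices taken mod 8.
Cross-terms: 53, 124, 16, 44, 60, 32, 76, -5  ⇒  Σ = 400
Area = |Σ|/2 = 200.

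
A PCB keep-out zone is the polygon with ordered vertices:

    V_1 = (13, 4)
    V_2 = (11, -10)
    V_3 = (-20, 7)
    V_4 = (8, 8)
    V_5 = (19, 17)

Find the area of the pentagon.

Apply the shoelace formula: 2A = Σ (x_i·y_{i+1} − x_{i+1}·y_i), indices taken mod 5.
Cross-terms: -174, -123, -216, -16, -145  ⇒  Σ = -674
Area = |Σ|/2 = 337.

337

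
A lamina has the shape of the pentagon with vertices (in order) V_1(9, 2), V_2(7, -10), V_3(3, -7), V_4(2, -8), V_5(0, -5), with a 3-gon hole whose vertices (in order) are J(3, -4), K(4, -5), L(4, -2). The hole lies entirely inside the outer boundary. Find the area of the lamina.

Outer boundary:
Apply the shoelace (surveyor's) formula: 2A = Σ (x_i·y_{i+1} − x_{i+1}·y_i), indices taken mod 5.
Σ = (-104) + (-19) + (-10) + (-10) + (45) = -98
Area = |Σ|/2 = 49.
Hole:
Apply Gauss's area formula: 2A = Σ (x_i·y_{i+1} − x_{i+1}·y_i), indices taken mod 3.
Σ = (1) + (12) + (-10) = 3
Area = |Σ|/2 = 1.5.
Net area = 49 − 1.5 = 47.5.

47.5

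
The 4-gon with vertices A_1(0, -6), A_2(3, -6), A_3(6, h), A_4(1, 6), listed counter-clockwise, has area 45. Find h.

Write out the shoelace sum; only the two edges meeting at A_3 involve h:
2·Area = [(3·h − 6·(-6)) + (6·6 − 1·h)] + 12
       = 2·h + 84 = 90
⇒ h = 3.

3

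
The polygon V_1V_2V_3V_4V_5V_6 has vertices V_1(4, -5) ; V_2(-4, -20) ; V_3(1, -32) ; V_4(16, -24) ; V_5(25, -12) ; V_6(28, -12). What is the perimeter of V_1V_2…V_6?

90

|V_1V_2| = √((-8)² + (-15)²) = √289 = 17
|V_2V_3| = √((5)² + (-12)²) = √169 = 13
|V_3V_4| = √((15)² + (8)²) = √289 = 17
|V_4V_5| = √((9)² + (12)²) = √225 = 15
|V_5V_6| = √((3)² + (0)²) = √9 = 3
|V_6V_1| = √((-24)² + (7)²) = √625 = 25
Perimeter = 17 + 13 + 17 + 15 + 3 + 25 = 90.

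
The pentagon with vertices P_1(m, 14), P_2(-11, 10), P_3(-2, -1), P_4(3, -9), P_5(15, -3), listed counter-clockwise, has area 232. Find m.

-6

The doubled signed area Σ (x_i y_{i+1} − x_{i+1} y_i) is linear in m.
With m=0 it equals 542; the coefficient of m is 13 (from the two edges through P_1).
So 13·m + 542 = 2·232 = 464 ⇒ m = -6.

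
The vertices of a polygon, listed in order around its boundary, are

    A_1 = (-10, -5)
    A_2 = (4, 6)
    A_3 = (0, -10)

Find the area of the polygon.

90

Apply the surveyor's formula: 2A = Σ (x_i·y_{i+1} − x_{i+1}·y_i), indices taken mod 3.
A_1→A_2: (-10)(6) − (4)(-5) = -40
A_2→A_3: (4)(-10) − (0)(6) = -40
A_3→A_1: (0)(-5) − (-10)(-10) = -100
Σ = -180
Area = |Σ|/2 = 90.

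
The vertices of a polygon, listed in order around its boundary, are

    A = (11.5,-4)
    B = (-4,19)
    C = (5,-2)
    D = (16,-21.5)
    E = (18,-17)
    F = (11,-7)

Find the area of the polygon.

126.25

Σ = (202.5) + (-87) + (-75.5) + (115) + (61) + (36.5) = 252.5
Area = |Σ|/2 = 126.25.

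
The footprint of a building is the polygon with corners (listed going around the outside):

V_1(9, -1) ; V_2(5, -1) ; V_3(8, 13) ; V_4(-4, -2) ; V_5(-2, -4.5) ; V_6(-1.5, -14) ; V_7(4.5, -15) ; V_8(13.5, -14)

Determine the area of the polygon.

Apply the shoelace formula: 2A = Σ (x_i·y_{i+1} − x_{i+1}·y_i), indices taken mod 8.
Cross-terms: -4, 73, 36, 14, 21.25, 85.5, 139.5, 112.5  ⇒  Σ = 477.75
Area = |Σ|/2 = 238.875.

238.875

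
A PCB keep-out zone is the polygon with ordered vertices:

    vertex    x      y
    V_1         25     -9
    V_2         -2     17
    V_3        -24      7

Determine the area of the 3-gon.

Σ = (407) + (394) + (41) = 842
Area = |Σ|/2 = 421.

421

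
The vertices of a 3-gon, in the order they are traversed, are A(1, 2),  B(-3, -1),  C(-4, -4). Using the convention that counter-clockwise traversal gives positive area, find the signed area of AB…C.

4.5

Apply the surveyor's formula: 2A = Σ (x_i·y_{i+1} − x_{i+1}·y_i), indices taken mod 3.
Σ = (5) + (8) + (-4) = 9
Signed area = Σ/2 = 4.5 (positive ⇒ counter-clockwise traversal).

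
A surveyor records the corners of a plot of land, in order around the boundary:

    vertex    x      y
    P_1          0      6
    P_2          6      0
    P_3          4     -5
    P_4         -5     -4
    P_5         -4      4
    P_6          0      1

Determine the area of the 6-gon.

73.5

P_1→P_2: (0)(0) − (6)(6) = -36
P_2→P_3: (6)(-5) − (4)(0) = -30
P_3→P_4: (4)(-4) − (-5)(-5) = -41
P_4→P_5: (-5)(4) − (-4)(-4) = -36
P_5→P_6: (-4)(1) − (0)(4) = -4
P_6→P_1: (0)(6) − (0)(1) = 0
Σ = -147
Area = |Σ|/2 = 73.5.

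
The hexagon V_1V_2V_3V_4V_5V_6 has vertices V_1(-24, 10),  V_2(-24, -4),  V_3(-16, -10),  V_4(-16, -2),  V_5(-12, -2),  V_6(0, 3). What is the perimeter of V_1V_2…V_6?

|V_1V_2| = √((0)² + (-14)²) = √196 = 14
|V_2V_3| = √((8)² + (-6)²) = √100 = 10
|V_3V_4| = √((0)² + (8)²) = √64 = 8
|V_4V_5| = √((4)² + (0)²) = √16 = 4
|V_5V_6| = √((12)² + (5)²) = √169 = 13
|V_6V_1| = √((-24)² + (7)²) = √625 = 25
Perimeter = 14 + 10 + 8 + 4 + 13 + 25 = 74.

74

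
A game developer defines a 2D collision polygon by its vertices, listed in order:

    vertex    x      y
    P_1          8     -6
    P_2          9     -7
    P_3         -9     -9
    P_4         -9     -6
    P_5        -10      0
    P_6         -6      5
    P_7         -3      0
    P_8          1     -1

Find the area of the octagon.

131.5

Apply Gauss's area formula: 2A = Σ (x_i·y_{i+1} − x_{i+1}·y_i), indices taken mod 8.
Σ = (-2) + (-144) + (-27) + (-60) + (-50) + (15) + (3) + (2) = -263
Area = |Σ|/2 = 131.5.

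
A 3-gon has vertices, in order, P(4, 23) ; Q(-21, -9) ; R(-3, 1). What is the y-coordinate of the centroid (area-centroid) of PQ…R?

5

Apply the shoelace formula. First the cross-terms c_i = x_i·y_{i+1} − x_{i+1}·y_i:
  447, -48, -73  ⇒  2A = 326, A = 163.
Then Σ (y_i + y_{i+1})·c_i = 4890, so ȳ = 4890 / (6·163) = 5.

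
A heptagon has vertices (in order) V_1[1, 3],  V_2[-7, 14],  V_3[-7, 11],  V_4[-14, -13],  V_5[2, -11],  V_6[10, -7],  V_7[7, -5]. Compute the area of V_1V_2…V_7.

301

Apply the shoelace formula: 2A = Σ (x_i·y_{i+1} − x_{i+1}·y_i), indices taken mod 7.
V_1→V_2: (1)(14) − (-7)(3) = 35
V_2→V_3: (-7)(11) − (-7)(14) = 21
V_3→V_4: (-7)(-13) − (-14)(11) = 245
V_4→V_5: (-14)(-11) − (2)(-13) = 180
V_5→V_6: (2)(-7) − (10)(-11) = 96
V_6→V_7: (10)(-5) − (7)(-7) = -1
V_7→V_1: (7)(3) − (1)(-5) = 26
Σ = 602
Area = |Σ|/2 = 301.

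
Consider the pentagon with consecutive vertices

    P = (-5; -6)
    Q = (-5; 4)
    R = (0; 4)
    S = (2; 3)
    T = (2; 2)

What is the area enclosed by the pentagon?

41

Cross-terms: -50, -20, -8, -2, -2  ⇒  Σ = -82
Area = |Σ|/2 = 41.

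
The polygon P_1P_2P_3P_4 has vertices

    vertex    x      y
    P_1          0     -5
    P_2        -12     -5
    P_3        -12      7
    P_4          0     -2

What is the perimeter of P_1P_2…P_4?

|P_1P_2| = √((-12)² + (0)²) = √144 = 12
|P_2P_3| = √((0)² + (12)²) = √144 = 12
|P_3P_4| = √((12)² + (-9)²) = √225 = 15
|P_4P_1| = √((0)² + (-3)²) = √9 = 3
Perimeter = 12 + 12 + 15 + 3 = 42.

42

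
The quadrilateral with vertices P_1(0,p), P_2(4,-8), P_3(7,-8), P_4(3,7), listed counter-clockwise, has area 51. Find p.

Write out the shoelace sum; only the two edges meeting at P_1 involve p:
2·Area = [(3·p − 0·7) + (0·(-8) − 4·p)] + 97
       = -1·p + 97 = 102
⇒ p = -5.

-5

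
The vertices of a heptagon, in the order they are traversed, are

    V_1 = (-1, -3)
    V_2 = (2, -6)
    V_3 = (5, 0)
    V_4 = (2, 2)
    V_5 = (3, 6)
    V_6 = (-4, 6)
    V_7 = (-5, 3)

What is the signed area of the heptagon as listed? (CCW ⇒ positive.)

68

Apply the shoelace formula: 2A = Σ (x_i·y_{i+1} − x_{i+1}·y_i), indices taken mod 7.
Σ = (12) + (30) + (10) + (6) + (42) + (18) + (18) = 136
Signed area = Σ/2 = 68 (positive ⇒ counter-clockwise traversal).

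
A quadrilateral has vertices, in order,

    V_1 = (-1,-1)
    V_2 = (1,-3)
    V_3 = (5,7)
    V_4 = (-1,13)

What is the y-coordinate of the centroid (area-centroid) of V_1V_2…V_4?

5

Apply the surveyor's formula. First the cross-terms c_i = x_i·y_{i+1} − x_{i+1}·y_i:
  4, 22, 72, 14  ⇒  2A = 112, A = 56.
Then Σ (y_i + y_{i+1})·c_i = 1680, so ȳ = 1680 / (6·56) = 5.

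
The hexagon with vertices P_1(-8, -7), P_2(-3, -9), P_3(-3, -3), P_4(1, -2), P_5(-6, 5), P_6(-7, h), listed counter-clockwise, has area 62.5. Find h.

3

Write out the shoelace sum; only the two edges meeting at P_6 involve h:
2·Area = [((-6)·h − (-7)·5) + ((-7)·(-7) − (-8)·h)] + 35
       = 2·h + 119 = 125
⇒ h = 3.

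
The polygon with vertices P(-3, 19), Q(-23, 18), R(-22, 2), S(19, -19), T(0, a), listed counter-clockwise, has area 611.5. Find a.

5

Write out the shoelace sum; only the two edges meeting at T involve a:
2·Area = [(19·a − 0·(-19)) + (0·19 − (-3)·a)] + 1113
       = 22·a + 1113 = 1223
⇒ a = 5.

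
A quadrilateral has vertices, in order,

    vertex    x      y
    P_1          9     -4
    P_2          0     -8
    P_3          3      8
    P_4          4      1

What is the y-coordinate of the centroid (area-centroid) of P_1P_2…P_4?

Apply the shoelace (surveyor's) formula. First the cross-terms c_i = x_i·y_{i+1} − x_{i+1}·y_i:
  -72, 24, -29, -25  ⇒  2A = -102, A = -51.
Then Σ (y_i + y_{i+1})·c_i = 678, so ȳ = 678 / (6·(-51)) = -113/51.

-113/51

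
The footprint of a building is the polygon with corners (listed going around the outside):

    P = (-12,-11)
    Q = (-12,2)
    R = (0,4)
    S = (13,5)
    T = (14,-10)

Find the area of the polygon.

Apply the surveyor's formula: 2A = Σ (x_i·y_{i+1} − x_{i+1}·y_i), indices taken mod 5.
Σ = (-156) + (-48) + (-52) + (-200) + (-274) = -730
Area = |Σ|/2 = 365.

365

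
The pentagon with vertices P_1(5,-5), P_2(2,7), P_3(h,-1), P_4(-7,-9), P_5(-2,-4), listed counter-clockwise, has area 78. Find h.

The doubled signed area Σ (x_i y_{i+1} − x_{i+1} y_i) is linear in h.
With h=0 it equals 76; the coefficient of h is -16 (from the two edges through P_3).
So -16·h + 76 = 2·78 = 156 ⇒ h = -5.

-5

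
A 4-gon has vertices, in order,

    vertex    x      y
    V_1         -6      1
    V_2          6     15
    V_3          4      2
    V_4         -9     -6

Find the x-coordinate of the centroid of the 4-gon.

-5/13

Apply the surveyor's formula. First the cross-terms c_i = x_i·y_{i+1} − x_{i+1}·y_i:
  -96, -48, -6, -45  ⇒  2A = -195, A = -97.5.
Then Σ (x_i + x_{i+1})·c_i = 225, so x̄ = 225 / (6·(-97.5)) = -5/13.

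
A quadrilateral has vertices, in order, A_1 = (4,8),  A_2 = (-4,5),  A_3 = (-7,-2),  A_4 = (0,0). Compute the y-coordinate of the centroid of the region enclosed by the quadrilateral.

Apply the shoelace formula. First the cross-terms c_i = x_i·y_{i+1} − x_{i+1}·y_i:
  52, 43, 0, 0  ⇒  2A = 95, A = 47.5.
Then Σ (y_i + y_{i+1})·c_i = 805, so ȳ = 805 / (6·47.5) = 161/57.

161/57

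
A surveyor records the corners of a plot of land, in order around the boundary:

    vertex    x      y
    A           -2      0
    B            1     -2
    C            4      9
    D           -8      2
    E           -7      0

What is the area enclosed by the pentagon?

Apply the surveyor's formula: 2A = Σ (x_i·y_{i+1} − x_{i+1}·y_i), indices taken mod 5.
Σ = (4) + (17) + (80) + (14) + (0) = 115
Area = |Σ|/2 = 57.5.

57.5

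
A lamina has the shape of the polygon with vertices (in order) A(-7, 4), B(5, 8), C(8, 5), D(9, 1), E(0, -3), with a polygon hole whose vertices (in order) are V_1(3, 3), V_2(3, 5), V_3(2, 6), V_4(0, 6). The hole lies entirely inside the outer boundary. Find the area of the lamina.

Outer boundary:
A→B: (-7)(8) − (5)(4) = -76
B→C: (5)(5) − (8)(8) = -39
C→D: (8)(1) − (9)(5) = -37
D→E: (9)(-3) − (0)(1) = -27
E→A: (0)(4) − (-7)(-3) = -21
Σ = -200
Area = |Σ|/2 = 100.
Hole:
Apply the shoelace (surveyor's) formula: 2A = Σ (x_i·y_{i+1} − x_{i+1}·y_i), indices taken mod 4.
Σ = (6) + (8) + (12) + (-18) = 8
Area = |Σ|/2 = 4.
Net area = 100 − 4 = 96.

96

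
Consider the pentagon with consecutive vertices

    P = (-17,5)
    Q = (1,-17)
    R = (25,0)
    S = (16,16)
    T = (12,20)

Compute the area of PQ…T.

818.5

P→Q: (-17)(-17) − (1)(5) = 284
Q→R: (1)(0) − (25)(-17) = 425
R→S: (25)(16) − (16)(0) = 400
S→T: (16)(20) − (12)(16) = 128
T→P: (12)(5) − (-17)(20) = 400
Σ = 1637
Area = |Σ|/2 = 818.5.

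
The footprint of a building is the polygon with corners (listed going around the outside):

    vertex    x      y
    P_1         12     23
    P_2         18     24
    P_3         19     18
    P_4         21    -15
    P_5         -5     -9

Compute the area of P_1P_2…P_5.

Apply the shoelace formula: 2A = Σ (x_i·y_{i+1} − x_{i+1}·y_i), indices taken mod 5.
Σ = (-126) + (-132) + (-663) + (-264) + (-7) = -1192
Area = |Σ|/2 = 596.

596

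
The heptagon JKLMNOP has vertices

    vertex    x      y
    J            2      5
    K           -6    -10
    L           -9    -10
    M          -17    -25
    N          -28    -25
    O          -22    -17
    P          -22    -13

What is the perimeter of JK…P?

|JK| = √((-8)² + (-15)²) = √289 = 17
|KL| = √((-3)² + (0)²) = √9 = 3
|LM| = √((-8)² + (-15)²) = √289 = 17
|MN| = √((-11)² + (0)²) = √121 = 11
|NO| = √((6)² + (8)²) = √100 = 10
|OP| = √((0)² + (4)²) = √16 = 4
|PJ| = √((24)² + (18)²) = √900 = 30
Perimeter = 17 + 3 + 17 + 11 + 10 + 4 + 30 = 92.

92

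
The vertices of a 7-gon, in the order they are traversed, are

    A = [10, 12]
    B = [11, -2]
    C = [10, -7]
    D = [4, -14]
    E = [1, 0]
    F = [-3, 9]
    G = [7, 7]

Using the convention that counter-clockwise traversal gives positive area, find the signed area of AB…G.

Σ = (-152) + (-57) + (-112) + (14) + (9) + (-84) + (14) = -368
Signed area = Σ/2 = -184 (negative ⇒ clockwise traversal).

-184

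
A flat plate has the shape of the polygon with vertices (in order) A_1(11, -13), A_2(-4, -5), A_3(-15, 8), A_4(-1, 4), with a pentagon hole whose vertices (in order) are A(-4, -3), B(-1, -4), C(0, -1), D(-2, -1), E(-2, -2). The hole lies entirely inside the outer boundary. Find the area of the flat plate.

142.5

Outer boundary:
Apply the surveyor's formula: 2A = Σ (x_i·y_{i+1} − x_{i+1}·y_i), indices taken mod 4.
Σ = (-107) + (-107) + (-52) + (-31) = -297
Area = |Σ|/2 = 148.5.
Hole:
Σ = (13) + (1) + (-2) + (2) + (-2) = 12
Area = |Σ|/2 = 6.
Net area = 148.5 − 6 = 142.5.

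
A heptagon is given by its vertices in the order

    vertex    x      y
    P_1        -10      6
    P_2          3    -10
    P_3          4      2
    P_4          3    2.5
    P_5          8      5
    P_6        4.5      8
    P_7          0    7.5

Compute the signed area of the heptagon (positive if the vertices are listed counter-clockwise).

138.625

Apply Gauss's area formula: 2A = Σ (x_i·y_{i+1} − x_{i+1}·y_i), indices taken mod 7.
Σ = (82) + (46) + (4) + (-5) + (41.5) + (33.75) + (75) = 277.25
Signed area = Σ/2 = 138.625 (positive ⇒ counter-clockwise traversal).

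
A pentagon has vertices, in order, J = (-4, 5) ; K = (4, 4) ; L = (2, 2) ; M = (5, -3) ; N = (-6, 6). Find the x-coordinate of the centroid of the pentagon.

Apply the shoelace (surveyor's) formula. First the cross-terms c_i = x_i·y_{i+1} − x_{i+1}·y_i:
  -36, 0, -16, 12, -6  ⇒  2A = -46, A = -23.
Then Σ (x_i + x_{i+1})·c_i = -64, so x̄ = -64 / (6·(-23)) = 32/69.

32/69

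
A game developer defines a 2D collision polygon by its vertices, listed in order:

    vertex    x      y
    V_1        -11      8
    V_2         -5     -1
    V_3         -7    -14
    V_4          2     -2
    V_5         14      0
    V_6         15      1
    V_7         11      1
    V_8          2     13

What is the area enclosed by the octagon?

Apply the shoelace formula: 2A = Σ (x_i·y_{i+1} − x_{i+1}·y_i), indices taken mod 8.
Cross-terms: 51, 63, 42, 28, 14, 4, 141, 159  ⇒  Σ = 502
Area = |Σ|/2 = 251.

251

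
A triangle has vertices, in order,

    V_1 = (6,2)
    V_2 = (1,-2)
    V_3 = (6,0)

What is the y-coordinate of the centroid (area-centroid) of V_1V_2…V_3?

Apply the shoelace formula. First the cross-terms c_i = x_i·y_{i+1} − x_{i+1}·y_i:
  -14, 12, 12  ⇒  2A = 10, A = 5.
Then Σ (y_i + y_{i+1})·c_i = 0, so ȳ = 0 / (6·5) = 0.

0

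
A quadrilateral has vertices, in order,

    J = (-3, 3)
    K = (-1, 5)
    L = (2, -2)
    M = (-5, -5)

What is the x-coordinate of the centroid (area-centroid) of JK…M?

-34/21

Apply the shoelace formula. First the cross-terms c_i = x_i·y_{i+1} − x_{i+1}·y_i:
  -12, -8, -20, -30  ⇒  2A = -70, A = -35.
Then Σ (x_i + x_{i+1})·c_i = 340, so x̄ = 340 / (6·(-35)) = -34/21.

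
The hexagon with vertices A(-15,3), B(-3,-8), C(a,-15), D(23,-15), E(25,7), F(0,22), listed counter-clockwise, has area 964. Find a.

Write out the shoelace sum; only the two edges meeting at C involve a:
2·Area = [((-3)·(-15) − a·(-8)) + (a·(-15) − 23·(-15))] + 1545
       = -7·a + 1935 = 1928
⇒ a = 1.

1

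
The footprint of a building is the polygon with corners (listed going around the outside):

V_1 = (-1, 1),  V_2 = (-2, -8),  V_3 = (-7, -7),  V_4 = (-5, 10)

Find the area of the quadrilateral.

66

Cross-terms: 10, -42, -105, 5  ⇒  Σ = -132
Area = |Σ|/2 = 66.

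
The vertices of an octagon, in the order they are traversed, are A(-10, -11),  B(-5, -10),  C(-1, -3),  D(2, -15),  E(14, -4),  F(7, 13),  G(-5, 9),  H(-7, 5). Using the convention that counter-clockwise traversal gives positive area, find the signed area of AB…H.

388

Apply the surveyor's formula: 2A = Σ (x_i·y_{i+1} − x_{i+1}·y_i), indices taken mod 8.
A→B: (-10)(-10) − (-5)(-11) = 45
B→C: (-5)(-3) − (-1)(-10) = 5
C→D: (-1)(-15) − (2)(-3) = 21
D→E: (2)(-4) − (14)(-15) = 202
E→F: (14)(13) − (7)(-4) = 210
F→G: (7)(9) − (-5)(13) = 128
G→H: (-5)(5) − (-7)(9) = 38
H→A: (-7)(-11) − (-10)(5) = 127
Σ = 776
Signed area = Σ/2 = 388 (positive ⇒ counter-clockwise traversal).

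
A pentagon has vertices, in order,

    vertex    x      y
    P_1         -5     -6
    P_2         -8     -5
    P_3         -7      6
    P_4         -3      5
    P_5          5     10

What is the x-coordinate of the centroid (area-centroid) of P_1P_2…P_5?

-802/237

Apply the surveyor's formula. First the cross-terms c_i = x_i·y_{i+1} − x_{i+1}·y_i:
  -23, -83, -17, -55, 20  ⇒  2A = -158, A = -79.
Then Σ (x_i + x_{i+1})·c_i = 1604, so x̄ = 1604 / (6·(-79)) = -802/237.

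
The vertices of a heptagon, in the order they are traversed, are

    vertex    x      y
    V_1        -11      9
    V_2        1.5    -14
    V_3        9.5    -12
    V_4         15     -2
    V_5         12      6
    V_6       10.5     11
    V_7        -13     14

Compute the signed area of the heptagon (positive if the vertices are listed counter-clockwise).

Σ = (140.5) + (115) + (161) + (114) + (69) + (290) + (37) = 926.5
Signed area = Σ/2 = 463.25 (positive ⇒ counter-clockwise traversal).

463.25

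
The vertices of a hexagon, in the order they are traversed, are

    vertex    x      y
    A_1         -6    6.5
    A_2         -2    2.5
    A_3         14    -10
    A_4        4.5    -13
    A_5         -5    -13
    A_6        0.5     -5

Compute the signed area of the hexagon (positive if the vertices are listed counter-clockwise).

A_1→A_2: (-6)(2.5) − (-2)(6.5) = -2
A_2→A_3: (-2)(-10) − (14)(2.5) = -15
A_3→A_4: (14)(-13) − (4.5)(-10) = -137
A_4→A_5: (4.5)(-13) − (-5)(-13) = -123.5
A_5→A_6: (-5)(-5) − (0.5)(-13) = 31.5
A_6→A_1: (0.5)(6.5) − (-6)(-5) = -26.75
Σ = -272.75
Signed area = Σ/2 = -136.375 (negative ⇒ clockwise traversal).

-136.375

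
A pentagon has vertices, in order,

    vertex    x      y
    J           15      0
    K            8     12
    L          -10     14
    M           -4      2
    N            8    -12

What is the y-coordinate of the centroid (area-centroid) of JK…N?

Apply the surveyor's formula. First the cross-terms c_i = x_i·y_{i+1} − x_{i+1}·y_i:
  180, 232, 36, 32, 180  ⇒  2A = 660, A = 330.
Then Σ (y_i + y_{i+1})·c_i = 6288, so ȳ = 6288 / (6·330) = 524/165.

524/165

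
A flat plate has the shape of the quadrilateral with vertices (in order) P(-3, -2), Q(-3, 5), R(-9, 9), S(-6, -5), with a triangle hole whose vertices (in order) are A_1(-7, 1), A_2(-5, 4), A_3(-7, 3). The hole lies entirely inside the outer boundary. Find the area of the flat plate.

Outer boundary:
Apply the surveyor's formula: 2A = Σ (x_i·y_{i+1} − x_{i+1}·y_i), indices taken mod 4.
Cross-terms: -21, 18, 99, -3  ⇒  Σ = 93
Area = |Σ|/2 = 46.5.
Hole:
Apply Gauss's area formula: 2A = Σ (x_i·y_{i+1} − x_{i+1}·y_i), indices taken mod 3.
A_1→A_2: (-7)(4) − (-5)(1) = -23
A_2→A_3: (-5)(3) − (-7)(4) = 13
A_3→A_1: (-7)(1) − (-7)(3) = 14
Σ = 4
Area = |Σ|/2 = 2.
Net area = 46.5 − 2 = 44.5.

44.5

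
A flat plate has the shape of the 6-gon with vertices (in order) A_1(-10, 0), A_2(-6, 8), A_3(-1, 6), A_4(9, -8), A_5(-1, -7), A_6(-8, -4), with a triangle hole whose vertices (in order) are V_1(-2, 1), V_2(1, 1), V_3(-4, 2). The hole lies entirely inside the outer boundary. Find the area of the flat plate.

157

Outer boundary:
Apply the surveyor's formula: 2A = Σ (x_i·y_{i+1} − x_{i+1}·y_i), indices taken mod 6.
A_1→A_2: (-10)(8) − (-6)(0) = -80
A_2→A_3: (-6)(6) − (-1)(8) = -28
A_3→A_4: (-1)(-8) − (9)(6) = -46
A_4→A_5: (9)(-7) − (-1)(-8) = -71
A_5→A_6: (-1)(-4) − (-8)(-7) = -52
A_6→A_1: (-8)(0) − (-10)(-4) = -40
Σ = -317
Area = |Σ|/2 = 158.5.
Hole:
Apply the shoelace (surveyor's) formula: 2A = Σ (x_i·y_{i+1} − x_{i+1}·y_i), indices taken mod 3.
Σ = (-3) + (6) + (0) = 3
Area = |Σ|/2 = 1.5.
Net area = 158.5 − 1.5 = 157.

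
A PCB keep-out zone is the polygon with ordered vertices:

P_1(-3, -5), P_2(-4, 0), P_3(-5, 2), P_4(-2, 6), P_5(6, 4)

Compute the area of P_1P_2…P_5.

Apply the surveyor's formula: 2A = Σ (x_i·y_{i+1} − x_{i+1}·y_i), indices taken mod 5.
P_1→P_2: (-3)(0) − (-4)(-5) = -20
P_2→P_3: (-4)(2) − (-5)(0) = -8
P_3→P_4: (-5)(6) − (-2)(2) = -26
P_4→P_5: (-2)(4) − (6)(6) = -44
P_5→P_1: (6)(-5) − (-3)(4) = -18
Σ = -116
Area = |Σ|/2 = 58.

58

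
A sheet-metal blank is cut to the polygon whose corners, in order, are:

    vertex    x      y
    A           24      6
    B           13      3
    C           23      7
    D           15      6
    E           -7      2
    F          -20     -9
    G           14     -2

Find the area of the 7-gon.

261

Apply the surveyor's formula: 2A = Σ (x_i·y_{i+1} − x_{i+1}·y_i), indices taken mod 7.
Σ = (-6) + (22) + (33) + (72) + (103) + (166) + (132) = 522
Area = |Σ|/2 = 261.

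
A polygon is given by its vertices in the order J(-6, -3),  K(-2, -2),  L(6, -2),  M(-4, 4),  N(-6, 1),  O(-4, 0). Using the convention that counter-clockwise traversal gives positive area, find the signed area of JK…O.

Apply Gauss's area formula: 2A = Σ (x_i·y_{i+1} − x_{i+1}·y_i), indices taken mod 6.
Σ = (6) + (16) + (16) + (20) + (4) + (12) = 74
Signed area = Σ/2 = 37 (positive ⇒ counter-clockwise traversal).

37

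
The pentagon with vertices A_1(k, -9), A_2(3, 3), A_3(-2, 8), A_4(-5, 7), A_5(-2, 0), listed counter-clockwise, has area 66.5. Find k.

6

Write out the shoelace sum; only the two edges meeting at A_1 involve k:
2·Area = [((-2)·(-9) − k·0) + (k·3 − 3·(-9))] + 70
       = 3·k + 115 = 133
⇒ k = 6.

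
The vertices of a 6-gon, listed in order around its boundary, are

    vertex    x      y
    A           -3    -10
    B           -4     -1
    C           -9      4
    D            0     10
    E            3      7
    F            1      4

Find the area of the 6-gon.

Apply the shoelace (surveyor's) formula: 2A = Σ (x_i·y_{i+1} − x_{i+1}·y_i), indices taken mod 6.
A→B: (-3)(-1) − (-4)(-10) = -37
B→C: (-4)(4) − (-9)(-1) = -25
C→D: (-9)(10) − (0)(4) = -90
D→E: (0)(7) − (3)(10) = -30
E→F: (3)(4) − (1)(7) = 5
F→A: (1)(-10) − (-3)(4) = 2
Σ = -175
Area = |Σ|/2 = 87.5.

87.5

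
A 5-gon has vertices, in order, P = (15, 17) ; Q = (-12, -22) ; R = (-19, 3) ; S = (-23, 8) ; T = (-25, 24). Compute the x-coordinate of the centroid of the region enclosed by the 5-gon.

Apply Gauss's area formula. First the cross-terms c_i = x_i·y_{i+1} − x_{i+1}·y_i:
  -126, -454, -83, -352, -785  ⇒  2A = -1800, A = -900.
Then Σ (x_i + x_{i+1})·c_i = 41928, so x̄ = 41928 / (6·(-900)) = -1747/225.

-1747/225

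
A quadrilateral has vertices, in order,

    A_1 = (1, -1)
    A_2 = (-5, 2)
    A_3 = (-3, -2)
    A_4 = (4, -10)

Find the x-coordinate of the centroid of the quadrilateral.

Apply Gauss's area formula. First the cross-terms c_i = x_i·y_{i+1} − x_{i+1}·y_i:
  -3, 16, 38, 6  ⇒  2A = 57, A = 28.5.
Then Σ (x_i + x_{i+1})·c_i = -48, so x̄ = -48 / (6·28.5) = -16/57.

-16/57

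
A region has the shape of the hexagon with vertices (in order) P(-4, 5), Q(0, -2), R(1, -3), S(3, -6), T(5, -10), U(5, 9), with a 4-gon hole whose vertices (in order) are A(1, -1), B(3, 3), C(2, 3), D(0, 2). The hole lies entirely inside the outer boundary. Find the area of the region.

79

Outer boundary:
Apply the shoelace (surveyor's) formula: 2A = Σ (x_i·y_{i+1} − x_{i+1}·y_i), indices taken mod 6.
Σ = (8) + (2) + (3) + (0) + (95) + (61) = 169
Area = |Σ|/2 = 84.5.
Hole:
Cross-terms: 6, 3, 4, -2  ⇒  Σ = 11
Area = |Σ|/2 = 5.5.
Net area = 84.5 − 5.5 = 79.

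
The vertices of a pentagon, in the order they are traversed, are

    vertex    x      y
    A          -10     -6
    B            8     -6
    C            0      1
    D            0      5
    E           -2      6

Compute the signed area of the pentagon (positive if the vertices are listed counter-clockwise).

99

Apply the surveyor's formula: 2A = Σ (x_i·y_{i+1} − x_{i+1}·y_i), indices taken mod 5.
A→B: (-10)(-6) − (8)(-6) = 108
B→C: (8)(1) − (0)(-6) = 8
C→D: (0)(5) − (0)(1) = 0
D→E: (0)(6) − (-2)(5) = 10
E→A: (-2)(-6) − (-10)(6) = 72
Σ = 198
Signed area = Σ/2 = 99 (positive ⇒ counter-clockwise traversal).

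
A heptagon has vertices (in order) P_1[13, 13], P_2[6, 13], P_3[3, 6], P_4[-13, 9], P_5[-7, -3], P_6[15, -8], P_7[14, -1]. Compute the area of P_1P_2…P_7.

344

Apply Gauss's area formula: 2A = Σ (x_i·y_{i+1} − x_{i+1}·y_i), indices taken mod 7.
Σ = (91) + (-3) + (105) + (102) + (101) + (97) + (195) = 688
Area = |Σ|/2 = 344.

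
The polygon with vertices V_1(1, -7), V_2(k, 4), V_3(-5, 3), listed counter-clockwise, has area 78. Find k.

10

Write out the shoelace sum; only the two edges meeting at V_2 involve k:
2·Area = [(1·4 − k·(-7)) + (k·3 − (-5)·4)] + 32
       = 10·k + 56 = 156
⇒ k = 10.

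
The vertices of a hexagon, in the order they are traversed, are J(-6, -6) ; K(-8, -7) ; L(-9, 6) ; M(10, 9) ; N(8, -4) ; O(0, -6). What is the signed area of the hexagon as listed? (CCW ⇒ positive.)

-227

Apply the surveyor's formula: 2A = Σ (x_i·y_{i+1} − x_{i+1}·y_i), indices taken mod 6.
Σ = (-6) + (-111) + (-141) + (-112) + (-48) + (-36) = -454
Signed area = Σ/2 = -227 (negative ⇒ clockwise traversal).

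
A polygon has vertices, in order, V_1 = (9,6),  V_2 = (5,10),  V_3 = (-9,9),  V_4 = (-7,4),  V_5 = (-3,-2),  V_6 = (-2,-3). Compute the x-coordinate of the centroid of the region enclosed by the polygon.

Apply the shoelace (surveyor's) formula. First the cross-terms c_i = x_i·y_{i+1} − x_{i+1}·y_i:
  60, 135, 27, 26, 5, 15  ⇒  2A = 268, A = 134.
Then Σ (x_i + x_{i+1})·c_i = -312, so x̄ = -312 / (6·134) = -26/67.

-26/67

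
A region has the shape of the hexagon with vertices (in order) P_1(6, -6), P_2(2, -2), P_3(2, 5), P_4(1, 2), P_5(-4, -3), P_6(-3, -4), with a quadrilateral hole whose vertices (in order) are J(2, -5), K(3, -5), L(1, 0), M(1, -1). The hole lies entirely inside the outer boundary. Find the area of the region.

30.5

Outer boundary:
Cross-terms: 0, 14, -1, 5, 7, 42  ⇒  Σ = 67
Area = |Σ|/2 = 33.5.
Hole:
Apply the shoelace formula: 2A = Σ (x_i·y_{i+1} − x_{i+1}·y_i), indices taken mod 4.
Σ = (5) + (5) + (-1) + (-3) = 6
Area = |Σ|/2 = 3.
Net area = 33.5 − 3 = 30.5.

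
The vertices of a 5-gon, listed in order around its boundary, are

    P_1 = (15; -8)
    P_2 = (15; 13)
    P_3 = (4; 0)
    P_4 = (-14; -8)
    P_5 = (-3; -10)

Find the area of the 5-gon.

260.5

Apply the surveyor's formula: 2A = Σ (x_i·y_{i+1} − x_{i+1}·y_i), indices taken mod 5.
Cross-terms: 315, -52, -32, 116, 174  ⇒  Σ = 521
Area = |Σ|/2 = 260.5.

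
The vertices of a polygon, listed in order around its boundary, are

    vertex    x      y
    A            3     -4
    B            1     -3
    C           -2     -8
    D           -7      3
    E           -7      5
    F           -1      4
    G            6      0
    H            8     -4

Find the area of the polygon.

Apply Gauss's area formula: 2A = Σ (x_i·y_{i+1} − x_{i+1}·y_i), indices taken mod 8.
A→B: (3)(-3) − (1)(-4) = -5
B→C: (1)(-8) − (-2)(-3) = -14
C→D: (-2)(3) − (-7)(-8) = -62
D→E: (-7)(5) − (-7)(3) = -14
E→F: (-7)(4) − (-1)(5) = -23
F→G: (-1)(0) − (6)(4) = -24
G→H: (6)(-4) − (8)(0) = -24
H→A: (8)(-4) − (3)(-4) = -20
Σ = -186
Area = |Σ|/2 = 93.

93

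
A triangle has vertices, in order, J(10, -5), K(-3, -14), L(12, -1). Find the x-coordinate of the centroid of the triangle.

Apply the shoelace (surveyor's) formula. First the cross-terms c_i = x_i·y_{i+1} − x_{i+1}·y_i:
  -155, 171, -50  ⇒  2A = -34, A = -17.
Then Σ (x_i + x_{i+1})·c_i = -646, so x̄ = -646 / (6·(-17)) = 19/3.

19/3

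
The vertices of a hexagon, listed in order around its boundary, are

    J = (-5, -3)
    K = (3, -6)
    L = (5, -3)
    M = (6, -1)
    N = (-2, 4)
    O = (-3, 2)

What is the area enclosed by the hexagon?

61

Apply the shoelace (surveyor's) formula: 2A = Σ (x_i·y_{i+1} − x_{i+1}·y_i), indices taken mod 6.
Cross-terms: 39, 21, 13, 22, 8, 19  ⇒  Σ = 122
Area = |Σ|/2 = 61.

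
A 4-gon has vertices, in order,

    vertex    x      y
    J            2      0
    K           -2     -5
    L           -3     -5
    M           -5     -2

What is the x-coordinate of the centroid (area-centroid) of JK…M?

-11/6

Apply the shoelace (surveyor's) formula. First the cross-terms c_i = x_i·y_{i+1} − x_{i+1}·y_i:
  -10, -5, -19, 4  ⇒  2A = -30, A = -15.
Then Σ (x_i + x_{i+1})·c_i = 165, so x̄ = 165 / (6·(-15)) = -11/6.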